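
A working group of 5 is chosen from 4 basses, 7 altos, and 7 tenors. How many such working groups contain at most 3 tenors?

8162

Split by how many tenors are chosen (0 through 3).
Sum: C(7,0)·C(11,5) + C(7,1)·C(11,4) + C(7,2)·C(11,3) + C(7,3)·C(11,2) = 462 + 2310 + 3465 + 1925 = 8162.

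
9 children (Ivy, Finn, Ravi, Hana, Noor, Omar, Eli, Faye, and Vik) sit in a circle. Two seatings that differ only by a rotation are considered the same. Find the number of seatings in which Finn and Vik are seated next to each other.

10080

Glue Finn and Vik into a block (2 internal orders). Seating 8 units around a circle gives (7)! arrangements.
So 2 × (7)! = 2 × 5040 = 10080.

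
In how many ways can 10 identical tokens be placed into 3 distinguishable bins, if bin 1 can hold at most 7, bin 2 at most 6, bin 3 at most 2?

Without the upper bounds there are C(12,2) = 66 ways to split 10 among 3 bins.
Subtract solutions that violate a single cap (substitute x_i' = x_i − (cap_i+1)): x_1 ≥ 8 gives C(4,2) = 6; x_2 ≥ 7 gives C(5,2) = 10; x_3 ≥ 3 gives C(9,2) = 36. Together 52.
Add back pairs where two caps are both exceeded: 0 + 0 + 1 = 1.
By inclusion–exclusion the count is 66 − 52 + 1 = 15.

15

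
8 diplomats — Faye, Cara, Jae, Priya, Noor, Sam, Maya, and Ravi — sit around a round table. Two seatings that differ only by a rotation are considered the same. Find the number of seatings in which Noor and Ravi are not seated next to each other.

All circular seatings of 8 people number (7)! = 5040.
Seatings with Noor beside Ravi: treat them as a block with 2 internal orders, giving 2 × (6)! = 1440.
Subtracting, 5040 − 1440 = 3600.

3600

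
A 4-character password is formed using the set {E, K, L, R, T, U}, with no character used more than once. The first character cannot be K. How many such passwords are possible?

300

The first character has 6−1 = 5 choices (anything except K).
The remaining 3 characters are filled from the other 5 symbols without repetition: 5 × 4 × 3 = 60.
Total: 5 × 60 = 300.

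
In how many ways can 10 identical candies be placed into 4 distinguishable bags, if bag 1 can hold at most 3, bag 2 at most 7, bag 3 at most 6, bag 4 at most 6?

Without the upper bounds there are C(13,3) = 286 ways to split 10 among 4 bags.
Subtract solutions that violate a single cap (substitute x_i' = x_i − (cap_i+1)): x_1 ≥ 4 gives C(9,3) = 84; x_2 ≥ 8 gives C(5,3) = 10; x_3 ≥ 7 gives C(6,3) = 20; x_4 ≥ 7 gives C(6,3) = 20. Together 134.
No two caps can be exceeded simultaneously, so the pair terms are all 0.
By inclusion–exclusion the count is 286 − 134 + 0 = 152.

152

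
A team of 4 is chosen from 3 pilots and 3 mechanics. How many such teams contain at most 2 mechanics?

Split by how many mechanics are chosen (0 through 2).
Sum: C(3,0)·C(3,4) + C(3,1)·C(3,3) + C(3,2)·C(3,2) = 0 + 3 + 9 = 12.

12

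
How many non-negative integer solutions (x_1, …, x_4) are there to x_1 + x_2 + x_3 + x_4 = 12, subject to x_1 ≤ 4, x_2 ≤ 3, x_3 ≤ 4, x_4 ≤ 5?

34

Without the upper bounds there are C(15,3) = 455 ways to split 12 among 4 variables.
Subtract solutions that violate a single cap (substitute x_i' = x_i − (cap_i+1)): x_1 ≥ 5 gives C(10,3) = 120; x_2 ≥ 4 gives C(11,3) = 165; x_3 ≥ 5 gives C(10,3) = 120; x_4 ≥ 6 gives C(9,3) = 84. Together 489.
Add back pairs where two caps are both exceeded: 20 + 10 + 4 + 20 + 10 + 4 = 68.
By inclusion–exclusion the count is 455 − 489 + 68 = 34.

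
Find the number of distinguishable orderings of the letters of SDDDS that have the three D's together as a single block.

Treat the 3 copies of D as a single block. The multiset to arrange is then {DDD, S, S}, 3 items in all.
That gives (3)!/(2!) = 3 arrangements.

3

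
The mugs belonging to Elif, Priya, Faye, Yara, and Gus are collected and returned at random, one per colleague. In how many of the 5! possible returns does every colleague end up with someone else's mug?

This is the derangement count D_5: permutations of 5 items with no fixed point.
By inclusion–exclusion this is Σ_{j=0}^{5} (−1)^j C(5,j)·(5−j)!.
Computing: 120 − 120 + 60 − 20 + 5 − 1 = 44.

44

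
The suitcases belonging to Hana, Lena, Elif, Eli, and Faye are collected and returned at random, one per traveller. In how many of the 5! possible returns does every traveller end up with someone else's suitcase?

This is the derangement count D_5: permutations of 5 items with no fixed point.
By inclusion–exclusion this is Σ_{j=0}^{5} (−1)^j C(5,j)·(5−j)!.
Computing: 120 − 120 + 60 − 20 + 5 − 1 = 44.

44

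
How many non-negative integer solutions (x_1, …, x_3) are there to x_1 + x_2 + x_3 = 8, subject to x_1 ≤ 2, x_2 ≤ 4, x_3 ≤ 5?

Ignoring the caps, the number of non-negative solutions to x_1+…+x_3 = 8 is C(10,2) = 45.
Subtract solutions that violate a single cap (substitute x_i' = x_i − (cap_i+1)): x_1 ≥ 3 gives C(7,2) = 21; x_2 ≥ 5 gives C(5,2) = 10; x_3 ≥ 6 gives C(4,2) = 6. Together 37.
Add back pairs where two caps are both exceeded: 1 + 0 + 0 = 1.
By inclusion–exclusion the count is 45 − 37 + 1 = 9.

9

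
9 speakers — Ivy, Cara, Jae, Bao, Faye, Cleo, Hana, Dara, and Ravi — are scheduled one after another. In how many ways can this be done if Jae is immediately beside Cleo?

Glue Jae and Cleo into one block (2 internal orders), leaving 8 units to arrange in a row.
So the count is 2·(8)! = 80640.

80640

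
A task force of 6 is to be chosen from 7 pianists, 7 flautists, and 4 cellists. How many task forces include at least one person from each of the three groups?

14651

Unrestricted: C(18,6) = 18564 ways to pick any 6 of the 18.
Selections missing a whole group: no pianists → C(11,6) = 462; no flautists → C(11,6) = 462; no cellists → C(14,6) = 3003.
Add back selections omitting two groups (i.e. drawn from a single group): C(7,6) + C(7,6) + C(4,6) = 14.
By inclusion–exclusion: 18564 − 3927 + 14 = 14651.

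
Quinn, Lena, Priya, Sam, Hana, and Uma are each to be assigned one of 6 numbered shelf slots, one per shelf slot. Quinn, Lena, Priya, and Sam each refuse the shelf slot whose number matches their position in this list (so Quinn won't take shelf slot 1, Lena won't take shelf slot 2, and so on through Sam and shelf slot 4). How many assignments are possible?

Let Aᵢ (for 1 ≤ i ≤ 4) be the placements that put person i in their forbidden shelf slot. Any j of these fix j positions, leaving (6−j)! ways to fill the rest, and there are C(4,j) ways to pick which j.
By inclusion–exclusion, the number of valid placements is Σ_{j=0}^{4} (−1)^j C(4,j)·(6−j)!.
Computing: 720 − 480 + 144 − 24 + 2 = 362.

362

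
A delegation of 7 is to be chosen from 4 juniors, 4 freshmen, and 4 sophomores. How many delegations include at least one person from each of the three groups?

Unrestricted: C(12,7) = 792 ways to pick any 7 of the 12.
Subtract selections that omit an entire group: no juniors → C(8,7) = 8; no freshmen → C(8,7) = 8; no sophomores → C(8,7) = 8.
Add back selections omitting two groups (i.e. drawn from a single group): C(4,7) + C(4,7) + C(4,7) = 0.
By inclusion–exclusion: 792 − 24 + 0 = 768.

768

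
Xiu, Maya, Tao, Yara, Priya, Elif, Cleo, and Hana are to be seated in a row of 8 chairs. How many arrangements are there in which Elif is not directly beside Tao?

There are 8! = 40320 arrangements in all. If Elif and Tao are adjacent, merging them into one block gives 2·(7)! = 10080 arrangements.
Complementary counting: 40320 − 10080 = 30240.

30240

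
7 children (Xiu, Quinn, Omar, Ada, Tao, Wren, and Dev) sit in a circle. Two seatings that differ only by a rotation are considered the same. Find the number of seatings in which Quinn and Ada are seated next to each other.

Glue Quinn and Ada into a block (2 internal orders). Seating 6 units around a circle gives (5)! arrangements.
So 2 × (5)! = 2 × 120 = 240.

240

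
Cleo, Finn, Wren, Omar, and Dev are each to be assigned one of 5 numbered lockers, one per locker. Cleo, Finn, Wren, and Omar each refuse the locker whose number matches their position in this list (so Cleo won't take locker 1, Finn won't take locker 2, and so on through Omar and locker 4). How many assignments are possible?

Let Aᵢ (for 1 ≤ i ≤ 4) be the placements that put person i in their forbidden locker. Any j of these fix j positions, leaving (5−j)! ways to fill the rest, and there are C(4,j) ways to pick which j.
By inclusion–exclusion, the number of valid placements is Σ_{j=0}^{4} (−1)^j C(4,j)·(5−j)!.
Computing: 120 − 96 + 36 − 8 + 1 = 53.

53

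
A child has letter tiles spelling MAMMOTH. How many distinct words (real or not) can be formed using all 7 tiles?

840

The 7 letters of MAMMOTH have repeats: M appearing 3 times.
The number of distinct arrangements is 7!/(3!) = 5040/6 = 840.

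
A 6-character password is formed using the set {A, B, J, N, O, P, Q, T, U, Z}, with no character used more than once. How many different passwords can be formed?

151200

This is a permutation of 6 out of 10: P(10,6) = 10!/4!.
10 × 9 × 8 × 7 × 6 × 5 = 151200.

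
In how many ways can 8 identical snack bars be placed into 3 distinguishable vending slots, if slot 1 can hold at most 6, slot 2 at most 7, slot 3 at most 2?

20

Without the upper bounds there are C(10,2) = 45 ways to split 8 among 3 vending slots.
Subtract solutions that violate a single cap (substitute x_i' = x_i − (cap_i+1)): x_1 ≥ 7 gives C(3,2) = 3; x_2 ≥ 8 gives C(2,2) = 1; x_3 ≥ 3 gives C(7,2) = 21. Together 25.
No two caps can be exceeded simultaneously, so the pair terms are all 0.
By inclusion–exclusion the count is 45 − 25 + 0 = 20.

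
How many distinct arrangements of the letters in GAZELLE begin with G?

With the first slot taken by G, it remains to arrange the other 6 letters (AZELLE).
Those 6 letters have E appearing twice and L appearing twice, giving (6)!/(2!·2!) = 180.

180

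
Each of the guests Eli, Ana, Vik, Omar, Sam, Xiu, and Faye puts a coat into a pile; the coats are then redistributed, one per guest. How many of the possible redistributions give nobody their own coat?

Count assignments avoiding every fixed point. For any j of the 7 guests fixed to their own coat, the other 7−j can be arranged in (7−j)! ways.
By inclusion–exclusion this is Σ_{j=0}^{7} (−1)^j C(7,j)·(7−j)!.
Computing: 5040 − 5040 + 2520 − 840 + 210 − 42 + 7 − 1 = 1854.

1854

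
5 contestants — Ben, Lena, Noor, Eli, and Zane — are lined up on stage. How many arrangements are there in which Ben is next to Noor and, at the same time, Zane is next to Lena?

24

Treat {Ben,Noor} as one block (2 orders) and {Zane,Lena} as another (2 orders).
That leaves 3 units to arrange: 2 × 2 × 3! = 4 × 6 = 24.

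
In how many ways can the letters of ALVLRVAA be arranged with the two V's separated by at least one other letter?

Total arrangements of ALVLRVAA: 8!/(3!·2!·2!) = 1680.
If the two V's are adjacent, glue them into one block, leaving 7 items to arrange: (7)!/(3!·2!) = 420 ways.
Subtracting, 1680 − 420 = 1260 arrangements keep the V's apart.

1260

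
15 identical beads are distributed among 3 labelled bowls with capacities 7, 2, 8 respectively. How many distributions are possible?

Ignoring the caps, the number of non-negative solutions to x_1+…+x_3 = 15 is C(17,2) = 136.
Subtract solutions that violate a single cap (substitute x_i' = x_i − (cap_i+1)): x_1 ≥ 8 gives C(9,2) = 36; x_2 ≥ 3 gives C(14,2) = 91; x_3 ≥ 9 gives C(8,2) = 28. Together 155.
Add back pairs where two caps are both exceeded: 15 + 0 + 10 = 25.
By inclusion–exclusion the count is 136 − 155 + 25 = 6.

6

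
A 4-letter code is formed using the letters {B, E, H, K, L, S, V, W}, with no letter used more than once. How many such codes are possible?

With no repetition, fill the 4 letters in order: 8 choices, then 7, down to 5.
That product is 8 × 7 × 6 × 5 = 1680.

1680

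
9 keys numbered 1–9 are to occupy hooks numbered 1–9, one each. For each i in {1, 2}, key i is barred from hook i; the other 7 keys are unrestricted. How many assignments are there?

287280

Let Aᵢ (for i ∈ {1, 2}) be the placements that put key i in its forbidden hook. Any j of these fix j positions, leaving (9−j)! ways to fill the rest, and there are C(2,j) ways to pick which j.
By inclusion–exclusion, the number of valid placements is Σ_{j=0}^{2} (−1)^j C(2,j)·(9−j)!.
Computing: 362880 − 80640 + 5040 = 287280.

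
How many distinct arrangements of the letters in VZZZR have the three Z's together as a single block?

6

Treat the 3 copies of Z as a single block. The multiset to arrange is then {ZZZ, R, V}, 3 items in all.
All 3 items are distinct, so there are (3)! = 6 arrangements.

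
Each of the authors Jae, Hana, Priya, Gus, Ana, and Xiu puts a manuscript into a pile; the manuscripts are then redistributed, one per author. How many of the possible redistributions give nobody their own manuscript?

Count assignments avoiding every fixed point. For any j of the 6 authors fixed to their own manuscript, the other 6−j can be arranged in (6−j)! ways.
By inclusion–exclusion this is Σ_{j=0}^{6} (−1)^j C(6,j)·(6−j)!.
Computing: 720 − 720 + 360 − 120 + 30 − 6 + 1 = 265.

265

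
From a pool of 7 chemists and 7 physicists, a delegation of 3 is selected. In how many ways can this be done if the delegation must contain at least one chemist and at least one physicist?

With no constraint there are C(14,3) = 364 possible selections.
Selections missing a whole group: no chemists → C(7,3) = 35; no physicists → C(7,3) = 35.
Both groups omitted at once is impossible, so 364 − 70 = 294.

294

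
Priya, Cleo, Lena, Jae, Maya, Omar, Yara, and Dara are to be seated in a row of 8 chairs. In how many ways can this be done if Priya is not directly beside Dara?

30240

There are 8! = 40320 arrangements in all. If Priya and Dara are adjacent, merging them into one block gives 2·(7)! = 10080 arrangements.
So 40320 − 10080 = 30240 arrangements keep them apart.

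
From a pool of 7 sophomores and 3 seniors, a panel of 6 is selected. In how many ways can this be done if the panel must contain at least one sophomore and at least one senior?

203

Unrestricted: C(10,6) = 210 ways to pick any 6 of the 10.
Selections missing a whole group: no sophomores → C(3,6) = 0; no seniors → C(7,6) = 7.
Both groups omitted at once is impossible, so 210 − 7 = 203.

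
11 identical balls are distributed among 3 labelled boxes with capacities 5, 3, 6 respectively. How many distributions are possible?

Ignoring the caps, the number of non-negative solutions to x_1+…+x_3 = 11 is C(13,2) = 78.
Subtract solutions that violate a single cap (substitute x_i' = x_i − (cap_i+1)): x_1 ≥ 6 gives C(7,2) = 21; x_2 ≥ 4 gives C(9,2) = 36; x_3 ≥ 7 gives C(6,2) = 15. Together 72.
Add back pairs where two caps are both exceeded: 3 + 0 + 1 = 4.
By inclusion–exclusion the count is 78 − 72 + 4 = 10.

10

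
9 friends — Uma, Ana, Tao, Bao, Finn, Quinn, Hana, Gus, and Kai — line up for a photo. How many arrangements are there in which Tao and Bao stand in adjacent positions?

80640

Glue Tao and Bao into one block (2 internal orders), leaving 8 units to arrange in a row.
That gives 2 × 8! = 2 × 40320 = 80640.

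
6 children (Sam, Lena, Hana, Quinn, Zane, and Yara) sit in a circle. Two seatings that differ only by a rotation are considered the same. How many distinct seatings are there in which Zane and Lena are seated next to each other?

Glue Zane and Lena into a block (2 internal orders). Seating 5 units around a circle gives (4)! arrangements.
So 2 × (4)! = 2 × 24 = 48.

48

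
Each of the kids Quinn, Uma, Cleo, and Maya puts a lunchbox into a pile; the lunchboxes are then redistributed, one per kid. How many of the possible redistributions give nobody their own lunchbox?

9

Let Aᵢ be the assignments in which kid i gets their own lunchbox. We want the size of the complement of A₁∪…∪A_4.
By inclusion–exclusion this is Σ_{j=0}^{4} (−1)^j C(4,j)·(4−j)!.
Computing: 24 − 24 + 12 − 4 + 1 = 9.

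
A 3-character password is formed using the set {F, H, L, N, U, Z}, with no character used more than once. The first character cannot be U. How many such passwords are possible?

The first character has 6−1 = 5 choices (anything except U).
The remaining 2 characters are filled from the other 5 symbols without repetition: 5 × 4 = 20.
Total: 5 × 20 = 100.

100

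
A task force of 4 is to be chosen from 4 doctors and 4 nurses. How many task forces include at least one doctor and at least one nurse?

Total 4-person selections from all 8: C(8,4) = 70.
Subtract selections that omit an entire group: no doctors → C(4,4) = 1; no nurses → C(4,4) = 1.
Both groups omitted at once is impossible, so 70 − 2 = 68.

68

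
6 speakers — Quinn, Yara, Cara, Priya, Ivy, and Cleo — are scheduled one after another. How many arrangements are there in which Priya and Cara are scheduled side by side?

Place the 4 others and the Priya-Cara pair as 5 objects in a line; the pair has 2 internal arrangements.
So the count is 2·(5)! = 240.

240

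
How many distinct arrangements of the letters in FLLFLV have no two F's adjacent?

40

Total arrangements of FLLFLV: 6!/(3!·2!) = 60.
Arrangements with the F's together: treat FF as one letter, giving (5)!/(3!) = 20.
Hence 60 − 20 = 40.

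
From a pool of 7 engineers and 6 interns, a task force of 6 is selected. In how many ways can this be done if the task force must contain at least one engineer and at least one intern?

1708

Total 6-person selections from all 13: C(13,6) = 1716.
Subtract selections that omit an entire group: no engineers → C(6,6) = 1; no interns → C(7,6) = 7.
Both groups omitted at once is impossible, so 1716 − 8 = 1708.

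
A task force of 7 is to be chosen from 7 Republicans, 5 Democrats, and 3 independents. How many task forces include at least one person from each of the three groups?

Total 7-person selections from all 15: C(15,7) = 6435.
Selections missing a whole group: no Republicans → C(8,7) = 8; no Democrats → C(10,7) = 120; no independents → C(12,7) = 792.
Add back selections omitting two groups (i.e. drawn from a single group): C(7,7) + C(5,7) + C(3,7) = 1.
By inclusion–exclusion: 6435 − 920 + 1 = 5516.

5516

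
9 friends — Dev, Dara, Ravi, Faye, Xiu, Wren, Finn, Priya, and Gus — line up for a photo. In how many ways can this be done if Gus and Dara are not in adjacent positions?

Of the 9! = 362880 arrangements, those with Gus and Dara adjacent number 2 × 8! = 80640 (treat the pair as a block with 2 internal orders).
So 362880 − 80640 = 282240 arrangements keep them apart.

282240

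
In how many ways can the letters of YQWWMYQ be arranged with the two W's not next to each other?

450

Total arrangements of YQWWMYQ: 7!/(2!·2!·2!) = 630.
If the two W's are adjacent, glue them into one block, leaving 6 items to arrange: (6)!/(2!·2!) = 180 ways.
Hence 630 − 180 = 450.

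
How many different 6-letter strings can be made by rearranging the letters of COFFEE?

180

Letter multiplicities in COFFEE: C×1, E×2, F×2, O×1.
So there are 6! / (2!·2!) = 180 distinguishable arrangements.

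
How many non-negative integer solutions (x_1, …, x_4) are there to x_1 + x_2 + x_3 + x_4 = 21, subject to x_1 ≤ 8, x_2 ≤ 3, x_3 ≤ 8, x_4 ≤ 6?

34

By stars and bars, unrestricted non-negative solutions to x_1+…+x_4 = 21 number C(21+3,3) = 2024.
Subtract solutions that violate a single cap (substitute x_i' = x_i − (cap_i+1)): x_1 ≥ 9 gives C(15,3) = 455; x_2 ≥ 4 gives C(20,3) = 1140; x_3 ≥ 9 gives C(15,3) = 455; x_4 ≥ 7 gives C(17,3) = 680. Together 2730.
Add back pairs where two caps are both exceeded: 165 + 20 + 56 + 165 + 286 + 56 = 748.
Subtract triples: 0 + 4 + 0 + 4 = 8.
By inclusion–exclusion the count is 2024 − 2730 + 748 − 8 = 34.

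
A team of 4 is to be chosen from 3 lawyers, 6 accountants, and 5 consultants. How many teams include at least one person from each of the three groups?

Unrestricted: C(14,4) = 1001 ways to pick any 4 of the 14.
Selections missing a whole group: no lawyers → C(11,4) = 330; no accountants → C(8,4) = 70; no consultants → C(9,4) = 126.
Add back selections omitting two groups (i.e. drawn from a single group): C(3,4) + C(6,4) + C(5,4) = 20.
By inclusion–exclusion: 1001 − 526 + 20 = 495.

495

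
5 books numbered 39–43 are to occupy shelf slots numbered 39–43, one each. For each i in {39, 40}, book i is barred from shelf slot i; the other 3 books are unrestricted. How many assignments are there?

78

Let Aᵢ (for i ∈ {39, 40}) be the placements that put book i in its forbidden shelf slot. Any j of these fix j positions, leaving (5−j)! ways to fill the rest, and there are C(2,j) ways to pick which j.
By inclusion–exclusion, the number of valid placements is Σ_{j=0}^{2} (−1)^j C(2,j)·(5−j)!.
Computing: 120 − 48 + 6 = 78.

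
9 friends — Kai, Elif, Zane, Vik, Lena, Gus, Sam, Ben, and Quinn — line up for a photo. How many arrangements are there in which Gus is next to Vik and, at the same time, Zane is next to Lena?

20160

Treat {Gus,Vik} as one block (2 orders) and {Zane,Lena} as another (2 orders).
That leaves 7 units to arrange: 2 × 2 × 7! = 4 × 5040 = 20160.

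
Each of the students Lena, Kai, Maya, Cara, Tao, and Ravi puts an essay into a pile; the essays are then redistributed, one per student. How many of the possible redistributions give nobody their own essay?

Count assignments avoiding every fixed point. For any j of the 6 students fixed to their own essay, the other 6−j can be arranged in (6−j)! ways.
By inclusion–exclusion this is Σ_{j=0}^{6} (−1)^j C(6,j)·(6−j)!.
Computing: 720 − 720 + 360 − 120 + 30 − 6 + 1 = 265.

265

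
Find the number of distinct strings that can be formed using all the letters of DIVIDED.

The 7 letters of DIVIDED have repeats: D appearing 3 times and I appearing twice.
The number of distinct arrangements is 7!/(3!·2!) = 5040/12 = 420.

420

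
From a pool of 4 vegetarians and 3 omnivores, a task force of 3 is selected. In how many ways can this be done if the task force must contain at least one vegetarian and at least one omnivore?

Total 3-person selections from all 7: C(7,3) = 35.
Selections missing a whole group: no vegetarians → C(3,3) = 1; no omnivores → C(4,3) = 4.
Both groups omitted at once is impossible, so 35 − 5 = 30.

30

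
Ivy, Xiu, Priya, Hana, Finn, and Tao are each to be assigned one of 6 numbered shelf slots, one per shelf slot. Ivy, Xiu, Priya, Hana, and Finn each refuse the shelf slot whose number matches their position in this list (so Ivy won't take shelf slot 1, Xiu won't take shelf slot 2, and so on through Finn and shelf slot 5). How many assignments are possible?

Let Aᵢ (for 1 ≤ i ≤ 5) be the placements that put person i in their forbidden shelf slot. Any j of these fix j positions, leaving (6−j)! ways to fill the rest, and there are C(5,j) ways to pick which j.
By inclusion–exclusion, the number of valid placements is Σ_{j=0}^{5} (−1)^j C(5,j)·(6−j)!.
Computing: 720 − 600 + 240 − 60 + 10 − 1 = 309.

309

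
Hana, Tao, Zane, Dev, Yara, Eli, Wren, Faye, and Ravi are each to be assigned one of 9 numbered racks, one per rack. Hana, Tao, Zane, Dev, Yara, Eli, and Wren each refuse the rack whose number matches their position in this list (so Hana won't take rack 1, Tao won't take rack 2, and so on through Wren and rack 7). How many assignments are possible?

165016

Let Aᵢ (for 1 ≤ i ≤ 7) be the placements that put person i in their forbidden rack. Any j of these fix j positions, leaving (9−j)! ways to fill the rest, and there are C(7,j) ways to pick which j.
By inclusion–exclusion, the number of valid placements is Σ_{j=0}^{7} (−1)^j C(7,j)·(9−j)!.
Computing: 362880 − 282240 + 105840 − 25200 + 4200 − 504 + 42 − 2 = 165016.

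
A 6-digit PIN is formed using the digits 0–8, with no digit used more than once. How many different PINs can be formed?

60480

Choose and order 6 of the 9 symbols: the first digit has 9 options, the next 8, and so on down to 4.
That product is 9 × 8 × 7 × 6 × 5 × 4 = 60480.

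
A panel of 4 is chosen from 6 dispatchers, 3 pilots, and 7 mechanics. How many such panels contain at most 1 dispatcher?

930

Split by how many dispatchers are chosen (0 through 1).
Sum: C(6,0)·C(10,4) + C(6,1)·C(10,3) = 210 + 720 = 930.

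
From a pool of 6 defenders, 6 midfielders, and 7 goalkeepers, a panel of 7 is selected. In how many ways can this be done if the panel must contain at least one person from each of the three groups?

Unrestricted: C(19,7) = 50388 ways to pick any 7 of the 19.
Selections missing a whole group: no defenders → C(13,7) = 1716; no midfielders → C(13,7) = 1716; no goalkeepers → C(12,7) = 792.
Add back selections omitting two groups (i.e. drawn from a single group): C(6,7) + C(6,7) + C(7,7) = 1.
By inclusion–exclusion: 50388 − 4224 + 1 = 46165.

46165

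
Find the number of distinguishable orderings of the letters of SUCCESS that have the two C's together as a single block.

120

Treat the 2 copies of C as a single block. The multiset to arrange is then {CC, E, S, S, S, U}, 6 items in all.
That gives (6)!/(3!) = 120 arrangements.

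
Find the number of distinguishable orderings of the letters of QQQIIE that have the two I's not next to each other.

There are 6!/(3!·2!) = 60 arrangements of QQQIIE in total.
If the two I's are adjacent, glue them into one block, leaving 5 items to arrange: (5)!/(3!) = 20 ways.
Subtracting, 60 − 20 = 40 arrangements keep the I's apart.

40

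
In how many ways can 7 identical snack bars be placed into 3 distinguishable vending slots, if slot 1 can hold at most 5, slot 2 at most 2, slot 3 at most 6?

17

Ignoring the caps, the number of non-negative solutions to x_1+…+x_3 = 7 is C(9,2) = 36.
Subtract solutions that violate a single cap (substitute x_i' = x_i − (cap_i+1)): x_1 ≥ 6 gives C(3,2) = 3; x_2 ≥ 3 gives C(6,2) = 15; x_3 ≥ 7 gives C(2,2) = 1. Together 19.
No two caps can be exceeded simultaneously, so the pair terms are all 0.
By inclusion–exclusion the count is 36 − 19 + 0 = 17.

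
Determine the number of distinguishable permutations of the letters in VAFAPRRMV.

45360

The 9 letters of VAFAPRRMV have repeats: A appearing twice, R appearing twice, and V appearing twice.
So there are 9! / (2!·2!·2!) = 45360 distinguishable arrangements.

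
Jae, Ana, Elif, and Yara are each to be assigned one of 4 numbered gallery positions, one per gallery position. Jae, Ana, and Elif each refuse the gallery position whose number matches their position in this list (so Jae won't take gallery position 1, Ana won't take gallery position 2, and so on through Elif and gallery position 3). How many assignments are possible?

11

Let Aᵢ (for i ∈ {1, 2, 3}) be the placements that put person i in their forbidden gallery position. Any j of these fix j positions, leaving (4−j)! ways to fill the rest, and there are C(3,j) ways to pick which j.
By inclusion–exclusion, the number of valid placements is Σ_{j=0}^{3} (−1)^j C(3,j)·(4−j)!.
Computing: 24 − 18 + 6 − 1 = 11.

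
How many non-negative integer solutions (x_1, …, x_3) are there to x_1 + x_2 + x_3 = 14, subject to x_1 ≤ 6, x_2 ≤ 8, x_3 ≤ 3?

10

Ignoring the caps, the number of non-negative solutions to x_1+…+x_3 = 14 is C(16,2) = 120.
Subtract solutions that violate a single cap (substitute x_i' = x_i − (cap_i+1)): x_1 ≥ 7 gives C(9,2) = 36; x_2 ≥ 9 gives C(7,2) = 21; x_3 ≥ 4 gives C(12,2) = 66. Together 123.
Add back pairs where two caps are both exceeded: 0 + 10 + 3 = 13.
By inclusion–exclusion the count is 120 − 123 + 13 = 10.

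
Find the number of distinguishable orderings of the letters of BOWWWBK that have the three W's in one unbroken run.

60

Treat the 3 copies of W as a single block. The multiset to arrange is then {WWW, B, B, K, O}, 5 items in all.
That gives (5)!/(2!) = 60 arrangements.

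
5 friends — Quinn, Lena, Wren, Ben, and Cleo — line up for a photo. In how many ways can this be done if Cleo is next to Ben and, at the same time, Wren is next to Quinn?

24

Treat {Cleo,Ben} as one block (2 orders) and {Wren,Quinn} as another (2 orders).
That leaves 3 units to arrange: 2 × 2 × 3! = 4 × 6 = 24.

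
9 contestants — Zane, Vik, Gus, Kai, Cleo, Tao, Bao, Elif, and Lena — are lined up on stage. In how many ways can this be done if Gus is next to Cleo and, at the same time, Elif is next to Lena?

Treat {Gus,Cleo} as one block (2 orders) and {Elif,Lena} as another (2 orders).
That leaves 7 units to arrange: 2 × 2 × 7! = 4 × 5040 = 20160.

20160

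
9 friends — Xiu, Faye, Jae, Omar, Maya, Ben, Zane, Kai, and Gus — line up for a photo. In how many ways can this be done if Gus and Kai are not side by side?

282240

Of the 9! = 362880 arrangements, those with Gus and Kai adjacent number 2 × 8! = 80640 (treat the pair as a block with 2 internal orders).
So 362880 − 80640 = 282240 arrangements keep them apart.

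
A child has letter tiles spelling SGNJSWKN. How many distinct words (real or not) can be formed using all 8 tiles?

10080

The 8 letters of SGNJSWKN have repeats: N appearing twice and S appearing twice.
The number of distinct arrangements is 8!/(2!·2!) = 40320/4 = 10080.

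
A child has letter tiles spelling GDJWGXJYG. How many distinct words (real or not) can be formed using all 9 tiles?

Letter multiplicities in GDJWGXJYG: D×1, G×3, J×2, W×1, X×1, Y×1.
The number of distinct arrangements is 9!/(3!·2!) = 362880/12 = 30240.

30240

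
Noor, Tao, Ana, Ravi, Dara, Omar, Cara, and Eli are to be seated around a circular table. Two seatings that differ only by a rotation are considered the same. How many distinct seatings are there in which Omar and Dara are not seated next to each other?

All circular seatings of 8 people number (7)! = 5040.
Seatings with Omar beside Dara: treat them as a block with 2 internal orders, giving 2 × (6)! = 1440.
Subtracting, 5040 − 1440 = 3600.

3600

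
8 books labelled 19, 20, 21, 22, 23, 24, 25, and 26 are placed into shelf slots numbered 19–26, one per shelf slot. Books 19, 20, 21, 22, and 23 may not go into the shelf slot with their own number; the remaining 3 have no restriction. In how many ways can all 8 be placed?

Let Aᵢ (for 19 ≤ i ≤ 23) be the placements that put book i in its forbidden shelf slot. Any j of these fix j positions, leaving (8−j)! ways to fill the rest, and there are C(5,j) ways to pick which j.
By inclusion–exclusion, the number of valid placements is Σ_{j=0}^{5} (−1)^j C(5,j)·(8−j)!.
Computing: 40320 − 25200 + 7200 − 1200 + 120 − 6 = 21234.

21234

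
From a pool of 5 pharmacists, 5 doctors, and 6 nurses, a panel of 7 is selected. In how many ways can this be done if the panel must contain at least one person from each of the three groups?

10660

Total 7-person selections from all 16: C(16,7) = 11440.
Selections missing a whole group: no pharmacists → C(11,7) = 330; no doctors → C(11,7) = 330; no nurses → C(10,7) = 120.
Add back selections omitting two groups (i.e. drawn from a single group): C(5,7) + C(5,7) + C(6,7) = 0.
By inclusion–exclusion: 11440 − 780 + 0 = 10660.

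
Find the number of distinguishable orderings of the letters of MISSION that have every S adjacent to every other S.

Treat the 2 copies of S as a single block. The multiset to arrange is then {SS, I, I, M, N, O}, 6 items in all.
That gives (6)!/(2!) = 360 arrangements.

360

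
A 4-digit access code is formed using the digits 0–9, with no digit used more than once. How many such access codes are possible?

With no repetition, fill the 4 digits in order: 10 choices, then 9, down to 7.
That product is 10 × 9 × 8 × 7 = 5040.

5040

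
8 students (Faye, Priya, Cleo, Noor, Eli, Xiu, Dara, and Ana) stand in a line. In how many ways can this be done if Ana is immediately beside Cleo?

Glue Ana and Cleo into one block (2 internal orders), leaving 7 units to arrange in a row.
So the count is 2·(7)! = 10080.

10080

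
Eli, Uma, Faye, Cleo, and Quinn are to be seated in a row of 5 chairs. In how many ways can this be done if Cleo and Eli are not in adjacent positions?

72

Of the 5! = 120 arrangements, those with Cleo and Eli adjacent number 2 × 4! = 48 (treat the pair as a block with 2 internal orders).
So 120 − 48 = 72 arrangements keep them apart.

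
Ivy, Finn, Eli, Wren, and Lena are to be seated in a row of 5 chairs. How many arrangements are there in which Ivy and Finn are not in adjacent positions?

72

Of the 5! = 120 arrangements, those with Ivy and Finn adjacent number 2 × 4! = 48 (treat the pair as a block with 2 internal orders).
Complementary counting: 120 − 48 = 72.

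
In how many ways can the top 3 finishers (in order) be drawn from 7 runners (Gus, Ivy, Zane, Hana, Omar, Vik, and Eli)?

210

There are 7 choices for 1st place, 6 for 2nd, and 5 for 3rd.
That gives 7 × 6 × 5 = 210.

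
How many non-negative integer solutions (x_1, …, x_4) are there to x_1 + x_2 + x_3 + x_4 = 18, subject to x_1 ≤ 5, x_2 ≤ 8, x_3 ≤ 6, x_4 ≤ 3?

By stars and bars, unrestricted non-negative solutions to x_1+…+x_4 = 18 number C(18+3,3) = 1330.
Subtract solutions that violate a single cap (substitute x_i' = x_i − (cap_i+1)): x_1 ≥ 6 gives C(15,3) = 455; x_2 ≥ 9 gives C(12,3) = 220; x_3 ≥ 7 gives C(14,3) = 364; x_4 ≥ 4 gives C(17,3) = 680. Together 1719.
Add back pairs where two caps are both exceeded: 20 + 56 + 165 + 10 + 56 + 120 = 427.
Subtract triples: 0 + 0 + 4 + 0 = 4.
By inclusion–exclusion the count is 1330 − 1719 + 427 − 4 = 34.

34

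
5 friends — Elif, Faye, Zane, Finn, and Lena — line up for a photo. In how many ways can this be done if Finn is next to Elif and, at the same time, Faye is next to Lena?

Treat {Finn,Elif} as one block (2 orders) and {Faye,Lena} as another (2 orders).
That leaves 3 units to arrange: 2 × 2 × 3! = 4 × 6 = 24.

24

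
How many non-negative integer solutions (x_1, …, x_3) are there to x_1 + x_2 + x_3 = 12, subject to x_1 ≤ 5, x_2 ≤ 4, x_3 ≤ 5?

Ignoring the caps, the number of non-negative solutions to x_1+…+x_3 = 12 is C(14,2) = 91.
Subtract solutions that violate a single cap (substitute x_i' = x_i − (cap_i+1)): x_1 ≥ 6 gives C(8,2) = 28; x_2 ≥ 5 gives C(9,2) = 36; x_3 ≥ 6 gives C(8,2) = 28. Together 92.
Add back pairs where two caps are both exceeded: 3 + 1 + 3 = 7.
By inclusion–exclusion the count is 91 − 92 + 7 = 6.

6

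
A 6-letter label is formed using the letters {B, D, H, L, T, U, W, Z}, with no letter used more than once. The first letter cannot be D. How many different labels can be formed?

The first letter has 8−1 = 7 choices (anything except D).
The remaining 5 letters are filled from the other 7 symbols without repetition: 7 × 6 × 5 × 4 × 3 = 2520.
Total: 7 × 2520 = 17640.

17640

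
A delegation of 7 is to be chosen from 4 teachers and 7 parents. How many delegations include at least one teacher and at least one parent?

329

With no constraint there are C(11,7) = 330 possible selections.
Selections missing a whole group: no teachers → C(7,7) = 1; no parents → C(4,7) = 0.
Both groups omitted at once is impossible, so 330 − 1 = 329.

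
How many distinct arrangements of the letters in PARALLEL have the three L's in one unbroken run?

360

Treat the 3 copies of L as a single block. The multiset to arrange is then {LLL, A, A, E, P, R}, 6 items in all.
That gives (6)!/(2!) = 360 arrangements.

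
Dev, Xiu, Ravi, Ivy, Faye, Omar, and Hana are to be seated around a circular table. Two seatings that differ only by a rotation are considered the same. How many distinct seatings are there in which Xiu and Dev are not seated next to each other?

All circular seatings of 7 people number (6)! = 720.
Those with Xiu next to Dev: fuse the pair into one unit and seat 6 units around a circle — 2·(5)! = 240.
Subtracting, 720 − 240 = 480.

480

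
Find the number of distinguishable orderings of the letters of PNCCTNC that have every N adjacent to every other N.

120

Treat the 2 copies of N as a single block. The multiset to arrange is then {NN, C, C, C, P, T}, 6 items in all.
That gives (6)!/(3!) = 120 arrangements.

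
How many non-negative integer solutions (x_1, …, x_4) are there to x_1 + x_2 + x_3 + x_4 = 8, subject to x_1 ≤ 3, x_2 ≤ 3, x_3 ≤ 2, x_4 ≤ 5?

38

By stars and bars, unrestricted non-negative solutions to x_1+…+x_4 = 8 number C(8+3,3) = 165.
Subtract solutions that violate a single cap (substitute x_i' = x_i − (cap_i+1)): x_1 ≥ 4 gives C(7,3) = 35; x_2 ≥ 4 gives C(7,3) = 35; x_3 ≥ 3 gives C(8,3) = 56; x_4 ≥ 6 gives C(5,3) = 10. Together 136.
Add back pairs where two caps are both exceeded: 1 + 4 + 0 + 4 + 0 + 0 = 9.
By inclusion–exclusion the count is 165 − 136 + 9 = 38.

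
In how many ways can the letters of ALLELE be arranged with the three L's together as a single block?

12

Treat the 3 copies of L as a single block. The multiset to arrange is then {LLL, A, E, E}, 4 items in all.
That gives (4)!/(2!) = 12 arrangements.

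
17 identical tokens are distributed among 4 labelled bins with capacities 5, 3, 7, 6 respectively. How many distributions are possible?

Ignoring the caps, the number of non-negative solutions to x_1+…+x_4 = 17 is C(20,3) = 1140.
Subtract solutions that violate a single cap (substitute x_i' = x_i − (cap_i+1)): x_1 ≥ 6 gives C(14,3) = 364; x_2 ≥ 4 gives C(16,3) = 560; x_3 ≥ 8 gives C(12,3) = 220; x_4 ≥ 7 gives C(13,3) = 286. Together 1430.
Add back pairs where two caps are both exceeded: 120 + 20 + 35 + 56 + 84 + 10 = 325.
Subtract triples: 0 + 1 + 0 + 0 = 1.
By inclusion–exclusion the count is 1140 − 1430 + 325 − 1 = 34.

34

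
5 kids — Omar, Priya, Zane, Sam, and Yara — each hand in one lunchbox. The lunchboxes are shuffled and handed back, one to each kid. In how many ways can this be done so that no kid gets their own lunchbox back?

44

This is the derangement count D_5: permutations of 5 items with no fixed point.
By inclusion–exclusion this is Σ_{j=0}^{5} (−1)^j C(5,j)·(5−j)!.
Computing: 120 − 120 + 60 − 20 + 5 − 1 = 44.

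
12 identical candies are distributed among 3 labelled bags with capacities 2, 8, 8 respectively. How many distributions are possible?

18

By stars and bars, unrestricted non-negative solutions to x_1+…+x_3 = 12 number C(12+2,2) = 91.
Subtract solutions that violate a single cap (substitute x_i' = x_i − (cap_i+1)): x_1 ≥ 3 gives C(11,2) = 55; x_2 ≥ 9 gives C(5,2) = 10; x_3 ≥ 9 gives C(5,2) = 10. Together 75.
Add back pairs where two caps are both exceeded: 1 + 1 + 0 = 2.
By inclusion–exclusion the count is 91 − 75 + 2 = 18.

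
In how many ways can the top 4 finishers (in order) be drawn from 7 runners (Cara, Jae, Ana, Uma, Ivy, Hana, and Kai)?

This is an ordered selection of 4 from 7: P(7,4).
That gives 7 × 6 × 5 × 4 = 840.

840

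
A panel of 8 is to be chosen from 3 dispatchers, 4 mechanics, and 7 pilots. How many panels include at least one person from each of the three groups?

2793

With no constraint there are C(14,8) = 3003 possible selections.
Selections missing a whole group: no dispatchers → C(11,8) = 165; no mechanics → C(10,8) = 45; no pilots → C(7,8) = 0.
Add back selections omitting two groups (i.e. drawn from a single group): C(3,8) + C(4,8) + C(7,8) = 0.
By inclusion–exclusion: 3003 − 210 + 0 = 2793.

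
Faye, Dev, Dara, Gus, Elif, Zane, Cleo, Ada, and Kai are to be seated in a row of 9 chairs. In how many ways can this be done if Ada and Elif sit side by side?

Place the 7 others and the Ada-Elif pair as 8 objects in a line; the pair has 2 internal arrangements.
So the count is 2·(8)! = 80640.

80640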